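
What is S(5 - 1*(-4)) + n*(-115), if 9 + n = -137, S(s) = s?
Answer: 16799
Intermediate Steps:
n = -146 (n = -9 - 137 = -146)
S(5 - 1*(-4)) + n*(-115) = (5 - 1*(-4)) - 146*(-115) = (5 + 4) + 16790 = 9 + 16790 = 16799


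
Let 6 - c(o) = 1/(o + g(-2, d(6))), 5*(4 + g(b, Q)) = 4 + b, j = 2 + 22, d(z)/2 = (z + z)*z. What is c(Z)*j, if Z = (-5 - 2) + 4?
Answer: 1624/11 ≈ 147.64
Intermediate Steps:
d(z) = 4*z² (d(z) = 2*((z + z)*z) = 2*((2*z)*z) = 2*(2*z²) = 4*z²)
j = 24
g(b, Q) = -16/5 + b/5 (g(b, Q) = -4 + (4 + b)/5 = -4 + (⅘ + b/5) = -16/5 + b/5)
Z = -3 (Z = -7 + 4 = -3)
c(o) = 6 - 1/(-18/5 + o) (c(o) = 6 - 1/(o + (-16/5 + (⅕)*(-2))) = 6 - 1/(o + (-16/5 - ⅖)) = 6 - 1/(o - 18/5) = 6 - 1/(-18/5 + o))
c(Z)*j = ((-113 + 30*(-3))/(-18 + 5*(-3)))*24 = ((-113 - 90)/(-18 - 15))*24 = (-203/(-33))*24 = -1/33*(-203)*24 = (203/33)*24 = 1624/11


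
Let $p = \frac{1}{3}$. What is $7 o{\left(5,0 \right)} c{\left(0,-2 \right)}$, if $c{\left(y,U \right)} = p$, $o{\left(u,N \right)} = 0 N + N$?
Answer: $0$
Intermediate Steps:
$o{\left(u,N \right)} = N$ ($o{\left(u,N \right)} = 0 + N = N$)
$p = \frac{1}{3} \approx 0.33333$
$c{\left(y,U \right)} = \frac{1}{3}$
$7 o{\left(5,0 \right)} c{\left(0,-2 \right)} = 7 \cdot 0 \cdot \frac{1}{3} = 0 \cdot \frac{1}{3} = 0$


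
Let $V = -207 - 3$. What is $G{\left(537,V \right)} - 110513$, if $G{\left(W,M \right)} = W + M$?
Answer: $-110186$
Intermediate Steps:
$V = -210$ ($V = -207 - 3 = -210$)
$G{\left(W,M \right)} = M + W$
$G{\left(537,V \right)} - 110513 = \left(-210 + 537\right) - 110513 = 327 - 110513 = -110186$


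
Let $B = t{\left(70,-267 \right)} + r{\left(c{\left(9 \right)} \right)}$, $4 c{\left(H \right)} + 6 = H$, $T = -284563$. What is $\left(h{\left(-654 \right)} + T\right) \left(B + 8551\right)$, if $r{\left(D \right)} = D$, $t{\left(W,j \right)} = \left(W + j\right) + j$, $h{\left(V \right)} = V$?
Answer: $- \frac{9227055167}{4} \approx -2.3068 \cdot 10^{9}$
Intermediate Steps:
$t{\left(W,j \right)} = W + 2 j$
$c{\left(H \right)} = - \frac{3}{2} + \frac{H}{4}$
$B = - \frac{1853}{4}$ ($B = \left(70 + 2 \left(-267\right)\right) + \left(- \frac{3}{2} + \frac{1}{4} \cdot 9\right) = \left(70 - 534\right) + \left(- \frac{3}{2} + \frac{9}{4}\right) = -464 + \frac{3}{4} = - \frac{1853}{4} \approx -463.25$)
$\left(h{\left(-654 \right)} + T\right) \left(B + 8551\right) = \left(-654 - 284563\right) \left(- \frac{1853}{4} + 8551\right) = \left(-285217\right) \frac{32351}{4} = - \frac{9227055167}{4}$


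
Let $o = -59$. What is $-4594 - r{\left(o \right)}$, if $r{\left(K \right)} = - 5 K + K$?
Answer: $-4830$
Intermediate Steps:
$r{\left(K \right)} = - 4 K$
$-4594 - r{\left(o \right)} = -4594 - \left(-4\right) \left(-59\right) = -4594 - 236 = -4830$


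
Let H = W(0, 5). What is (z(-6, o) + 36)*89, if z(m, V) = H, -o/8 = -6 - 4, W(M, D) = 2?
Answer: 3382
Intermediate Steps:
o = 80 (o = -8*(-6 - 4) = -8*(-10) = 80)
H = 2
z(m, V) = 2
(z(-6, o) + 36)*89 = (2 + 36)*89 = 38*89 = 3382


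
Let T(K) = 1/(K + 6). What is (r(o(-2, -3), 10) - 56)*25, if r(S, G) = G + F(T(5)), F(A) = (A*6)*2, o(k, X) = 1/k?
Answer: -12350/11 ≈ -1122.7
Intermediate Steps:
T(K) = 1/(6 + K)
F(A) = 12*A (F(A) = (6*A)*2 = 12*A)
r(S, G) = 12/11 + G (r(S, G) = G + 12/(6 + 5) = G + 12/11 = 12/11 + G)
(r(o(-2, -3), 10) - 56)*25 = ((12/11 + 10) - 56)*25 = (122/11 - 56)*25 = -494/11*25 = -12350/11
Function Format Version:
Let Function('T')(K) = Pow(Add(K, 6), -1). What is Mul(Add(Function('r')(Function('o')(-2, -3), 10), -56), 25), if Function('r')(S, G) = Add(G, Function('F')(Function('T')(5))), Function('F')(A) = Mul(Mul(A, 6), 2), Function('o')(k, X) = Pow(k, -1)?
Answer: Rational(-12350, 11) ≈ -1122.7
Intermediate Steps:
Function('T')(K) = Pow(Add(6, K), -1)
Function('F')(A) = Mul(12, A) (Function('F')(A) = Mul(Mul(6, A), 2) = Mul(12, A))
Function('r')(S, G) = Add(Rational(12, 11), G) (Function('r')(S, G) = Add(G, Mul(12, Pow(Add(6, 5), -1))) = Add(G, Mul(12, Pow(11, -1))) = Add(G, Mul(12, Rational(1, 11))) = Add(G, Rational(12, 11)) = Add(Rational(12, 11), G))
Mul(Add(Function('r')(Function('o')(-2, -3), 10), -56), 25) = Mul(Add(Add(Rational(12, 11), 10), -56), 25) = Mul(Add(Rational(122, 11), -56), 25) = Mul(Rational(-494, 11), 25) = Rational(-12350, 11)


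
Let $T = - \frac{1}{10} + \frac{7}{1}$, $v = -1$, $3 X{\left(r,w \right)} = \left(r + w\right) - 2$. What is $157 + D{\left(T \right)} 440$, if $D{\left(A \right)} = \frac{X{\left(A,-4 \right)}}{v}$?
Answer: $25$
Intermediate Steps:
$X{\left(r,w \right)} = - \frac{2}{3} + \frac{r}{3} + \frac{w}{3}$ ($X{\left(r,w \right)} = \frac{\left(r + w\right) - 2}{3} = \frac{-2 + r + w}{3} = - \frac{2}{3} + \frac{r}{3} + \frac{w}{3}$)
$T = \frac{69}{10}$ ($T = \left(-1\right) \frac{1}{10} + 7 \cdot 1 = - \frac{1}{10} + 7 = \frac{69}{10} \approx 6.9$)
$D{\left(A \right)} = 2 - \frac{A}{3}$ ($D{\left(A \right)} = \frac{- \frac{2}{3} + \frac{A}{3} + \frac{1}{3} \left(-4\right)}{-1} = \left(- \frac{2}{3} + \frac{A}{3} - \frac{4}{3}\right) \left(-1\right) = \left(-2 + \frac{A}{3}\right) \left(-1\right) = 2 - \frac{A}{3}$)
$157 + D{\left(T \right)} 440 = 157 + \left(2 - \frac{23}{10}\right) 440 = 157 - 132 = 25$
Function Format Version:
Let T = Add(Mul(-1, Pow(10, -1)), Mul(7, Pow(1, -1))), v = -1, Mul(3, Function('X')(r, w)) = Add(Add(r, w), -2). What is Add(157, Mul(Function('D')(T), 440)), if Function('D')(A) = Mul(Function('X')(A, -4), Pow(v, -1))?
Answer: 25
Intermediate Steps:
Function('X')(r, w) = Add(Rational(-2, 3), Mul(Rational(1, 3), r), Mul(Rational(1, 3), w)) (Function('X')(r, w) = Mul(Rational(1, 3), Add(Add(r, w), -2)) = Mul(Rational(1, 3), Add(-2, r, w)) = Add(Rational(-2, 3), Mul(Rational(1, 3), r), Mul(Rational(1, 3), w)))
T = Rational(69, 10) (T = Add(Mul(-1, Rational(1, 10)), Mul(7, 1)) = Add(Rational(-1, 10), 7) = Rational(69, 10) ≈ 6.9000)
Function('D')(A) = Add(2, Mul(Rational(-1, 3), A)) (Function('D')(A) = Mul(Add(Rational(-2, 3), Mul(Rational(1, 3), A), Mul(Rational(1, 3), -4)), Pow(-1, -1)) = Mul(Add(Rational(-2, 3), Mul(Rational(1, 3), A), Rational(-4, 3)), -1) = Mul(Add(-2, Mul(Rational(1, 3), A)), -1) = Add(2, Mul(Rational(-1, 3), A)))
Add(157, Mul(Function('D')(T), 440)) = Add(157, Mul(Add(2, Mul(Rational(-1, 3), Rational(69, 10))), 440)) = Add(157, Mul(Add(2, Rational(-23, 10)), 440)) = Add(157, Mul(Rational(-3, 10), 440)) = Add(157, -132) = 25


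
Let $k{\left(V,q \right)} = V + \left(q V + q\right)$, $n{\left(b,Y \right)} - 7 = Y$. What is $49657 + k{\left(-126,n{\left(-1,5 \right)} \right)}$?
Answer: $48031$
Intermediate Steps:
$n{\left(b,Y \right)} = 7 + Y$
$k{\left(V,q \right)} = V + q + V q$ ($k{\left(V,q \right)} = V + \left(V q + q\right) = V + \left(q + V q\right) = V + q + V q$)
$49657 + k{\left(-126,n{\left(-1,5 \right)} \right)} = 49657 - \left(114 + 126 \left(7 + 5\right)\right) = 49657 - 1626 = 48031$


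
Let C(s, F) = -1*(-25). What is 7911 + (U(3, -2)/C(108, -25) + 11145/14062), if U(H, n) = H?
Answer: 2781432861/351550 ≈ 7911.9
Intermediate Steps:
C(s, F) = 25
7911 + (U(3, -2)/C(108, -25) + 11145/14062) = 7911 + (3/25 + 11145/14062) = 7911 + 320811/351550 = 2781432861/351550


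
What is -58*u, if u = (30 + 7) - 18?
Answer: -1102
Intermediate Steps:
u = 19 (u = 37 - 18 = 19)
-58*u = -58*19 = -1102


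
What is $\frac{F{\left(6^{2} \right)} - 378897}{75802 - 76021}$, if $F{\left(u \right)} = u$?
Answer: $\frac{126287}{73} \approx 1730.0$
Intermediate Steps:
$\frac{F{\left(6^{2} \right)} - 378897}{75802 - 76021} = \frac{6^{2} - 378897}{75802 - 76021} = \frac{36 - 378897}{-219} = \left(-378861\right) \left(- \frac{1}{219}\right) = \frac{126287}{73}$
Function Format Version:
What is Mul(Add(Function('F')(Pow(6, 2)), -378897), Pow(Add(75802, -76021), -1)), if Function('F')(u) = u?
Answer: Rational(126287, 73) ≈ 1730.0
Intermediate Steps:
Mul(Add(Function('F')(Pow(6, 2)), -378897), Pow(Add(75802, -76021), -1)) = Mul(Add(Pow(6, 2), -378897), Pow(Add(75802, -76021), -1)) = Mul(Add(36, -378897), Pow(-219, -1)) = Mul(-378861, Rational(-1, 219)) = Rational(126287, 73)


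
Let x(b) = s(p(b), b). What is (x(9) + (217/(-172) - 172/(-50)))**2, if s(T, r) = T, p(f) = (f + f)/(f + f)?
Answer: 186786889/18490000 ≈ 10.102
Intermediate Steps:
p(f) = 1 (p(f) = (2*f)/((2*f)) = (2*f)*(1/(2*f)) = 1)
x(b) = 1
(x(9) + (217/(-172) - 172/(-50)))**2 = (1 + (217/(-172) - 172/(-50)))**2 = (1 + (217*(-1/172) - 172*(-1/50)))**2 = (1 + (-217/172 + 86/25))**2 = (1 + 9367/4300)**2 = (13667/4300)**2 = 186786889/18490000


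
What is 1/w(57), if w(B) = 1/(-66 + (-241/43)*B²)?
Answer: -785847/43 ≈ -18276.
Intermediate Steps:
w(B) = 1/(-66 - 241*B²/43) (w(B) = 1/(-66 + (-241*1/43)*B²) = 1/(-66 - 241*B²/43))
1/w(57) = 1/(-43/(2838 + 241*57²)) = 1/(-43/(2838 + 241*3249)) = 1/(-43/(2838 + 783009)) = 1/(-43/785847) = -785847/43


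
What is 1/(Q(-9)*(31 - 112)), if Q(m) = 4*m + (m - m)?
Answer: 1/2916 ≈ 0.00034294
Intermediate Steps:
Q(m) = 4*m (Q(m) = 4*m + 0 = 4*m)
1/(Q(-9)*(31 - 112)) = 1/((4*(-9))*(31 - 112)) = 1/(-36*(-81)) = 1/2916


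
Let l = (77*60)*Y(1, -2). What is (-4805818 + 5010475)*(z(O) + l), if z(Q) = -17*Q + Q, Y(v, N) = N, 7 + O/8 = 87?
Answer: -3986718360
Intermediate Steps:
O = 640 (O = -56 + 8*87 = -56 + 696 = 640)
z(Q) = -16*Q
l = -9240 (l = (77*60)*(-2) = 4620*(-2) = -9240)
(-4805818 + 5010475)*(z(O) + l) = (-4805818 + 5010475)*(-16*640 - 9240) = 204657*(-10240 - 9240) = 204657*(-19480) = -3986718360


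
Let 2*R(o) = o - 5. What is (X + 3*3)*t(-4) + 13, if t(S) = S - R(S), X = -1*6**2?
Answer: -1/2 ≈ -0.50000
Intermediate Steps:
X = -36 (X = -1*36 = -36)
R(o) = -5/2 + o/2 (R(o) = (o - 5)/2 = (-5 + o)/2 = -5/2 + o/2)
t(S) = 5/2 + S/2 (t(S) = S - (-5/2 + S/2) = S + (5/2 - S/2) = 5/2 + S/2)
(X + 3*3)*t(-4) + 13 = (-36 + 3*3)*(5/2 + (1/2)*(-4)) + 13 = (-36 + 9)*(5/2 - 2) + 13 = -27*1/2 + 13 = -27/2 + 13 = -1/2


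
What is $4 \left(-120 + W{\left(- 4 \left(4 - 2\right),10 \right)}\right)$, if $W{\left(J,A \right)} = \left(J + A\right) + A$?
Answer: $-432$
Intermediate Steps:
$W{\left(J,A \right)} = J + 2 A$ ($W{\left(J,A \right)} = \left(A + J\right) + A = J + 2 A$)
$4 \left(-120 + W{\left(- 4 \left(4 - 2\right),10 \right)}\right) = 4 \left(-120 + \left(- 4 \left(4 - 2\right) + 2 \cdot 10\right)\right) = 4 \left(-120 + \left(\left(-4\right) 2 + 20\right)\right) = 4 \left(-120 + \left(-8 + 20\right)\right) = 4 \left(-120 + 12\right) = 4 \left(-108\right) = -432$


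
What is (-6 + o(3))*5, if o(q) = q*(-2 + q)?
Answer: -15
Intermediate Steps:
(-6 + o(3))*5 = (-6 + 3*(-2 + 3))*5 = (-6 + 3*1)*5 = (-6 + 3)*5 = -3*5 = -15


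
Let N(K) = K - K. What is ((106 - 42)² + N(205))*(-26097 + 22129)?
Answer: -16252928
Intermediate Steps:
N(K) = 0
((106 - 42)² + N(205))*(-26097 + 22129) = ((106 - 42)² + 0)*(-26097 + 22129) = (64² + 0)*(-3968) = (4096 + 0)*(-3968) = 4096*(-3968) = -16252928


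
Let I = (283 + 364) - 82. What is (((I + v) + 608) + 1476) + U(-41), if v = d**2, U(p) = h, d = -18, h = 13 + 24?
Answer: 3010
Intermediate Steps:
h = 37
U(p) = 37
v = 324 (v = (-18)**2 = 324)
I = 565 (I = 647 - 82 = 565)
(((I + v) + 608) + 1476) + U(-41) = (((565 + 324) + 608) + 1476) + 37 = ((889 + 608) + 1476) + 37 = (1497 + 1476) + 37 = 2973 + 37 = 3010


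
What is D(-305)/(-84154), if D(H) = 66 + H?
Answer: 239/84154 ≈ 0.0028400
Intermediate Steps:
D(-305)/(-84154) = (66 - 305)/(-84154) = -239*(-1/84154) = 239/84154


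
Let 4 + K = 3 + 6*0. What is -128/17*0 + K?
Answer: -1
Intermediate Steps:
K = -1 (K = -4 + (3 + 6*0) = -4 + (3 + 0) = -4 + 3 = -1)
-128/17*0 + K = -128/17*0 - 1 = 0 - 1 = -1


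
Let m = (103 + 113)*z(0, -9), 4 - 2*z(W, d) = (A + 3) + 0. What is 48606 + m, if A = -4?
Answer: 49146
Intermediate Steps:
z(W, d) = 5/2 (z(W, d) = 2 - ((-4 + 3) + 0)/2 = 2 - (-1 + 0)/2 = 2 - ½*(-1) = 2 + ½ = 5/2)
m = 540 (m = (103 + 113)*(5/2) = 216*(5/2) = 540)
48606 + m = 48606 + 540 = 49146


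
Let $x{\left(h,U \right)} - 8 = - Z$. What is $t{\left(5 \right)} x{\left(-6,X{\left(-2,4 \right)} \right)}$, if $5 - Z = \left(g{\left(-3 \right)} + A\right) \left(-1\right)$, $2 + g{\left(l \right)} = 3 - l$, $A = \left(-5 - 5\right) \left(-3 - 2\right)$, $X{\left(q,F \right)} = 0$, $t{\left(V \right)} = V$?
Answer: $-255$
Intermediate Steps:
$A = 50$ ($A = \left(-10\right) \left(-5\right) = 50$)
$g{\left(l \right)} = 1 - l$ ($g{\left(l \right)} = -2 - \left(-3 + l\right) = 1 - l$)
$Z = 59$ ($Z = 5 - \left(\left(1 - -3\right) + 50\right) \left(-1\right) = 5 - \left(\left(1 + 3\right) + 50\right) \left(-1\right) = 5 - \left(4 + 50\right) \left(-1\right) = 5 - 54 \left(-1\right) = 5 - -54 = 5 + 54 = 59$)
$x{\left(h,U \right)} = -51$ ($x{\left(h,U \right)} = 8 - 59 = -51$)
$t{\left(5 \right)} x{\left(-6,X{\left(-2,4 \right)} \right)} = 5 \left(-51\right) = -255$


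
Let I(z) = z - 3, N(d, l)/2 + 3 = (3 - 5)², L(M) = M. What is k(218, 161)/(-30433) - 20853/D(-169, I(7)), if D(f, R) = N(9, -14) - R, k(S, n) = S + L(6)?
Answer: 634618901/60866 ≈ 10427.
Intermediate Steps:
N(d, l) = 2 (N(d, l) = -6 + 2*(3 - 5)² = -6 + 2*(-2)² = -6 + 2*4 = -6 + 8 = 2)
k(S, n) = 6 + S (k(S, n) = S + 6 = 6 + S)
I(z) = -3 + z
D(f, R) = 2 - R
k(218, 161)/(-30433) - 20853/D(-169, I(7)) = (6 + 218)/(-30433) - 20853/(2 - (-3 + 7)) = 224*(-1/30433) - 20853/(2 - 1*4) = -224/30433 - 20853/(2 - 4) = -224/30433 - 20853/(-2) = -224/30433 - 20853*(-½) = -224/30433 + 20853/2 = 634618901/60866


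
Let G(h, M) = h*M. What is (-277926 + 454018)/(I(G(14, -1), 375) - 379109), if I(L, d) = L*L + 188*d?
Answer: -25156/44059 ≈ -0.57096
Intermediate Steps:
G(h, M) = M*h
I(L, d) = L² + 188*d
(-277926 + 454018)/(I(G(14, -1), 375) - 379109) = (-277926 + 454018)/(((-1*14)² + 188*375) - 379109) = 176092/(((-14)² + 70500) - 379109) = 176092/((196 + 70500) - 379109) = 176092/(70696 - 379109) = 176092/(-308413) = 176092*(-1/308413) = -25156/44059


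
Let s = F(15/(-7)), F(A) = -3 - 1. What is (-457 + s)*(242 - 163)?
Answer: -36419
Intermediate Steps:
F(A) = -4
s = -4
(-457 + s)*(242 - 163) = (-457 - 4)*(242 - 163) = -461*79 = -36419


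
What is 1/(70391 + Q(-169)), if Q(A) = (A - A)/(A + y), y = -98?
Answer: 1/70391 ≈ 1.4206e-5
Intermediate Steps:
Q(A) = 0 (Q(A) = (A - A)/(A - 98) = 0/(-98 + A) = 0)
1/(70391 + Q(-169)) = 1/(70391 + 0) = 1/70391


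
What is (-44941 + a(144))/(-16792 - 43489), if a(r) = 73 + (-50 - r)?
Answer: 45062/60281 ≈ 0.74753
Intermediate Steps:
a(r) = 23 - r
(-44941 + a(144))/(-16792 - 43489) = (-44941 + (23 - 1*144))/(-16792 - 43489) = (-44941 + (23 - 144))/(-60281) = (-44941 - 121)*(-1/60281) = -45062*(-1/60281) = 45062/60281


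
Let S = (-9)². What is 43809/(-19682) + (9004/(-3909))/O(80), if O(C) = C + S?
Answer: -27748367069/12386847018 ≈ -2.2401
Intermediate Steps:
S = 81
O(C) = 81 + C (O(C) = C + 81 = 81 + C)
43809/(-19682) + (9004/(-3909))/O(80) = 43809/(-19682) + (9004/(-3909))/(81 + 80) = 43809*(-1/19682) + (9004*(-1/3909))/161 = -43809/19682 - 9004/3909*1/161 = -43809/19682 - 9004/629349 = -27748367069/12386847018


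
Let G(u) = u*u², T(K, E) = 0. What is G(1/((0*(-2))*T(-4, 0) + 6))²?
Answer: 1/46656 ≈ 2.1433e-5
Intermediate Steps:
G(u) = u³
G(1/((0*(-2))*T(-4, 0) + 6))² = ((1/((0*(-2))*0 + 6))³)² = ((1/(0*0 + 6))³)² = ((1/(0 + 6))³)² = ((1/6)³)² = ((⅙)³)² = (1/216)² = 1/46656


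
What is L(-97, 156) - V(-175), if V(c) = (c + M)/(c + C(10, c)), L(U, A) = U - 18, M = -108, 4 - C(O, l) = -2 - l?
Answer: -39843/344 ≈ -115.82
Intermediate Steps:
C(O, l) = 6 + l (C(O, l) = 4 - (-2 - l) = 4 + (2 + l) = 6 + l)
L(U, A) = -18 + U
V(c) = (-108 + c)/(6 + 2*c) (V(c) = (c - 108)/(c + (6 + c)) = (-108 + c)/(6 + 2*c))
L(-97, 156) - V(-175) = (-18 - 97) - (-108 - 175)/(2*(3 - 175)) = -115 - (-283)/(2*(-172)) = -115 - (-1)*(-283)/(2*172) = -115 - 1*283/344 = -115 - 283/344 = -39843/344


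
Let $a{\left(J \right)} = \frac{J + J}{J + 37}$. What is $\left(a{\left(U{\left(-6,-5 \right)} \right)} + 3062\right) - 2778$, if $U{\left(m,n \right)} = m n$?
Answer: $\frac{19088}{67} \approx 284.9$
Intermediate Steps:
$a{\left(J \right)} = \frac{2 J}{37 + J}$
$\left(a{\left(U{\left(-6,-5 \right)} \right)} + 3062\right) - 2778 = \left(\frac{2 \left(\left(-6\right) \left(-5\right)\right)}{37 - -30} + 3062\right) - 2778 = \left(2 \cdot 30 \frac{1}{37 + 30} + 3062\right) - 2778 = \left(2 \cdot 30 \cdot \frac{1}{67} + 3062\right) - 2778 = \left(\frac{60}{67} + 3062\right) - 2778 = \frac{205214}{67} - 2778 = \frac{19088}{67}$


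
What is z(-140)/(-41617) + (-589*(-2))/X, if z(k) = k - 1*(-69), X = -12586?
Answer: -776310/8448251 ≈ -0.091890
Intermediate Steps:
z(k) = 69 + k (z(k) = k + 69 = 69 + k)
z(-140)/(-41617) + (-589*(-2))/X = (69 - 140)/(-41617) - 589*(-2)/(-12586) = -71*(-1/41617) + 1178*(-1/12586) = 71/41617 - 19/203 = -776310/8448251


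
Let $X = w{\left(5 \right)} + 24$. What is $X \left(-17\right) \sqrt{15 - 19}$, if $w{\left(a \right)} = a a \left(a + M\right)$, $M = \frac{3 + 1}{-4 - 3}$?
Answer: $- \frac{32062 i}{7} \approx - 4580.3 i$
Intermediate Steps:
$M = - \frac{4}{7}$ ($M = \frac{4}{-7} = 4 \left(- \frac{1}{7}\right) = - \frac{4}{7} \approx -0.57143$)
$w{\left(a \right)} = a^{2} \left(- \frac{4}{7} + a\right)$ ($w{\left(a \right)} = a a \left(a - \frac{4}{7}\right) = a^{2} \left(- \frac{4}{7} + a\right)$)
$X = \frac{943}{7}$ ($X = 5^{2} \left(- \frac{4}{7} + 5\right) + 24 = 25 \cdot \frac{31}{7} + 24 = \frac{775}{7} + 24 = \frac{943}{7} \approx 134.71$)
$X \left(-17\right) \sqrt{15 - 19} = \frac{943}{7} \left(-17\right) \sqrt{15 - 19} = - \frac{16031 \sqrt{-4}}{7} = - \frac{16031 \cdot 2 i}{7} = - \frac{32062 i}{7}$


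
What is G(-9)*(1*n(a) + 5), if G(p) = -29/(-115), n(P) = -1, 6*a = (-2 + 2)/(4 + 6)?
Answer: 116/115 ≈ 1.0087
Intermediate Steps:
a = 0 (a = ((-2 + 2)/(4 + 6))/6 = (0/10)/6 = (0*(1/10))/6 = (1/6)*0 = 0)
G(p) = 29/115 (G(p) = -29*(-1/115) = 29/115)
G(-9)*(1*n(a) + 5) = 29*(1*(-1) + 5)/115 = 29*(-1 + 5)/115 = (29/115)*4 = 116/115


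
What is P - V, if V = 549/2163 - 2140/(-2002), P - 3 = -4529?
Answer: -466780557/103103 ≈ -4527.3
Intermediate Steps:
P = -4526 (P = 3 - 4529 = -4526)
V = 136379/103103 (V = 549*(1/2163) - 2140*(-1/2002) = 183/721 + 1070/1001 = 136379/103103 ≈ 1.3227)
P - V = -4526 - 1*136379/103103 = -4526 - 136379/103103 = -466780557/103103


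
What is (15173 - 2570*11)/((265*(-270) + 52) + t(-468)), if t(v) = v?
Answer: 13097/71966 ≈ 0.18199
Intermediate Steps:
(15173 - 2570*11)/((265*(-270) + 52) + t(-468)) = (15173 - 2570*11)/((265*(-270) + 52) - 468) = (15173 - 28270)/((-71550 + 52) - 468) = -13097/(-71498 - 468) = -13097/(-71966) = -13097*(-1/71966) = 13097/71966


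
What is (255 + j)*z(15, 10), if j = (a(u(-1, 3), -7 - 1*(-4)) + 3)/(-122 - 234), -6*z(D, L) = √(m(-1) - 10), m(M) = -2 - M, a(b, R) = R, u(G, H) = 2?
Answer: -85*I*√11/2 ≈ -140.96*I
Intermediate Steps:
z(D, L) = -I*√11/6 (z(D, L) = -√((-2 - 1*(-1)) - 10)/6 = -√((-2 + 1) - 10)/6 = -√(-1 - 10)/6 = -I*√11/6)
j = 0 (j = ((-7 - 1*(-4)) + 3)/(-122 - 234) = ((-7 + 4) + 3)/(-356) = (-3 + 3)*(-1/356) = 0*(-1/356) = 0)
(255 + j)*z(15, 10) = (255 + 0)*(-I*√11/6) = 255*(-I*√11/6) = -85*I*√11/2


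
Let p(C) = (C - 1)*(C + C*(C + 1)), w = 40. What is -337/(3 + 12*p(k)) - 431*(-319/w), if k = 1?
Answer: 398987/120 ≈ 3324.9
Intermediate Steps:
p(C) = (-1 + C)*(C + C*(1 + C))
-337/(3 + 12*p(k)) - 431*(-319/w) = -337/(3 + 12*(1*(-2 + 1 + 1²))) - 431/(40/(-319)) = -337/(3 + 12*(1*(-2 + 1 + 1))) - 431/(40*(-1/319)) = -337/(3 + 12*(1*0)) - 431/(-40/319) = -337/(3 + 12*0) - 431*(-319/40) = -337/(3 + 0) + 137489/40 = -337/3 + 137489/40 = 398987/120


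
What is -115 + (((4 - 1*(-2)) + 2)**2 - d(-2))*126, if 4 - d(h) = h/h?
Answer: 7571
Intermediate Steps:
d(h) = 3 (d(h) = 4 - h/h = 4 - 1*1 = 4 - 1 = 3)
-115 + (((4 - 1*(-2)) + 2)**2 - d(-2))*126 = -115 + (((4 - 1*(-2)) + 2)**2 - 1*3)*126 = -115 + (((4 + 2) + 2)**2 - 3)*126 = -115 + ((6 + 2)**2 - 3)*126 = -115 + (8**2 - 3)*126 = -115 + (64 - 3)*126 = -115 + 61*126 = -115 + 7686 = 7571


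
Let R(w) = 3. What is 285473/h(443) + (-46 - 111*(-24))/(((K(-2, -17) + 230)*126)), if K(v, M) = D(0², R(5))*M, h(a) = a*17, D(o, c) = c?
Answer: 461305300/12132441 ≈ 38.022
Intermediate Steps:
h(a) = 17*a
K(v, M) = 3*M
285473/h(443) + (-46 - 111*(-24))/(((K(-2, -17) + 230)*126)) = 285473/((17*443)) + (-46 - 111*(-24))/(((3*(-17) + 230)*126)) = 285473/7531 + (-46 + 2664)/(((-51 + 230)*126)) = 285473*(1/7531) + 2618/((179*126)) = 285473/7531 + 2618/22554 = 285473/7531 + 2618*(1/22554) = 285473/7531 + 187/1611 = 461305300/12132441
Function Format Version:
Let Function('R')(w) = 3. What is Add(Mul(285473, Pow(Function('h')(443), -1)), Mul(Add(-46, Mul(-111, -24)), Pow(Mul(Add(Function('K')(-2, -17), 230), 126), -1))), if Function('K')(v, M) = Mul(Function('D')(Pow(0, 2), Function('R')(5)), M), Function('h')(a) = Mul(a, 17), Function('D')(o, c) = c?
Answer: Rational(461305300, 12132441) ≈ 38.022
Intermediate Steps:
Function('h')(a) = Mul(17, a)
Function('K')(v, M) = Mul(3, M)
Add(Mul(285473, Pow(Function('h')(443), -1)), Mul(Add(-46, Mul(-111, -24)), Pow(Mul(Add(Function('K')(-2, -17), 230), 126), -1))) = Add(Mul(285473, Pow(Mul(17, 443), -1)), Mul(Add(-46, Mul(-111, -24)), Pow(Mul(Add(Mul(3, -17), 230), 126), -1))) = Add(Mul(285473, Pow(7531, -1)), Mul(Add(-46, 2664), Pow(Mul(Add(-51, 230), 126), -1))) = Add(Mul(285473, Rational(1, 7531)), Mul(2618, Pow(Mul(179, 126), -1))) = Add(Rational(285473, 7531), Mul(2618, Pow(22554, -1))) = Add(Rational(285473, 7531), Mul(2618, Rational(1, 22554))) = Add(Rational(285473, 7531), Rational(187, 1611)) = Rational(461305300, 12132441)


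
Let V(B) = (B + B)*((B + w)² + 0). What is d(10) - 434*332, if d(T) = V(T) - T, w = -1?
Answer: -142478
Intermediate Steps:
V(B) = 2*B*(-1 + B)² (V(B) = (B + B)*((B - 1)² + 0) = (2*B)*((-1 + B)² + 0) = (2*B)*(-1 + B)² = 2*B*(-1 + B)²)
d(T) = -T + 2*T*(-1 + T)² (d(T) = 2*T*(-1 + T)² - T = -T + 2*T*(-1 + T)²)
d(10) - 434*332 = 10*(-1 + 2*(-1 + 10)²) - 434*332 = 10*(-1 + 2*9²) - 144088 = 10*(-1 + 2*81) - 144088 = 10*(-1 + 162) - 144088 = 10*161 - 144088 = 1610 - 144088 = -142478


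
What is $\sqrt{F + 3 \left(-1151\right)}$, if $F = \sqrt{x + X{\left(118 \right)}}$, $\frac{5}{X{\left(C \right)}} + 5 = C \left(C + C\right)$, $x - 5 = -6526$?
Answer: $\frac{\sqrt{-2676878336997 + 27843 i \sqrt{5055291964914}}}{27843} \approx 0.68707 + 58.766 i$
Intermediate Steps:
$x = -6521$ ($x = 5 - 6526 = -6521$)
$X{\left(C \right)} = \frac{5}{-5 + 2 C^{2}}$ ($X{\left(C \right)} = \frac{5}{-5 + C \left(C + C\right)} = \frac{5}{-5 + C 2 C} = \frac{5}{-5 + 2 C^{2}}$)
$F = \frac{i \sqrt{5055291964914}}{27843}$ ($F = \sqrt{-6521 + \frac{5}{-5 + 2 \cdot 118^{2}}} = \sqrt{-6521 + \frac{5}{-5 + 2 \cdot 13924}} = \sqrt{-6521 + \frac{5}{-5 + 27848}} = \sqrt{-6521 + \frac{5}{27843}} = \sqrt{- \frac{181564198}{27843}} = \frac{i \sqrt{5055291964914}}{27843} \approx 80.753 i$)
$\sqrt{F + 3 \left(-1151\right)} = \sqrt{\frac{i \sqrt{5055291964914}}{27843} + 3 \left(-1151\right)} = \sqrt{\frac{i \sqrt{5055291964914}}{27843} - 3453} = \sqrt{-3453 + \frac{i \sqrt{5055291964914}}{27843}}$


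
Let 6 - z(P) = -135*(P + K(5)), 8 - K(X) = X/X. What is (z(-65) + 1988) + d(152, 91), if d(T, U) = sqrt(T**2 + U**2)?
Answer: -5836 + sqrt(31385) ≈ -5658.8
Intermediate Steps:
K(X) = 7 (K(X) = 8 - X/X = 8 - 1*1 = 8 - 1 = 7)
z(P) = 951 + 135*P (z(P) = 6 - (-135)*(P + 7) = 6 - (-135)*(7 + P) = 6 - (-945 - 135*P) = 6 + (945 + 135*P) = 951 + 135*P)
(z(-65) + 1988) + d(152, 91) = ((951 + 135*(-65)) + 1988) + sqrt(152**2 + 91**2) = ((951 - 8775) + 1988) + sqrt(23104 + 8281) = (-7824 + 1988) + sqrt(31385) = -5836 + sqrt(31385)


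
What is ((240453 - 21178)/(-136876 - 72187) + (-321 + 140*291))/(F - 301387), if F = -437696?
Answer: -8449898122/154514909229 ≈ -0.054687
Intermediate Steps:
((240453 - 21178)/(-136876 - 72187) + (-321 + 140*291))/(F - 301387) = ((240453 - 21178)/(-136876 - 72187) + (-321 + 140*291))/(-437696 - 301387) = (219275/(-209063) + (-321 + 40740))/(-739083) = (219275*(-1/209063) + 40419)*(-1/739083) = (-219275/209063 + 40419)*(-1/739083) = (8449898122/209063)*(-1/739083) = -8449898122/154514909229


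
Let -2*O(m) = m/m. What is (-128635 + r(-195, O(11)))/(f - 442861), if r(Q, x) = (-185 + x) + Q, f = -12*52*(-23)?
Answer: 258031/857018 ≈ 0.30108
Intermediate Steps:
f = 14352 (f = -624*(-23) = 14352)
O(m) = -½ (O(m) = -m/(2*m) = -½*1 = -½)
r(Q, x) = -185 + Q + x
(-128635 + r(-195, O(11)))/(f - 442861) = (-128635 + (-185 - 195 - ½))/(14352 - 442861) = (-128635 - 761/2)/(-428509) = -258031/2*(-1/428509) = 258031/857018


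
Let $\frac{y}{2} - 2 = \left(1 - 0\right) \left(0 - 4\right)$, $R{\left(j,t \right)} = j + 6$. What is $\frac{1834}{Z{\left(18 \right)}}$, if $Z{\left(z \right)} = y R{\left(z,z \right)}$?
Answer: $- \frac{917}{48} \approx -19.104$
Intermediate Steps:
$R{\left(j,t \right)} = 6 + j$
$y = -4$ ($y = 4 + 2 \left(1 - 0\right) \left(0 - 4\right) = 4 + 2 \left(1 + 0\right) \left(-4\right) = 4 + 2 \cdot 1 \left(-4\right) = 4 + 2 \left(-4\right) = 4 - 8 = -4$)
$Z{\left(z \right)} = -24 - 4 z$ ($Z{\left(z \right)} = - 4 \left(6 + z\right) = -24 - 4 z$)
$\frac{1834}{Z{\left(18 \right)}} = \frac{1834}{-24 - 72} = \frac{1834}{-96} = 1834 \left(- \frac{1}{96}\right) = - \frac{917}{48}$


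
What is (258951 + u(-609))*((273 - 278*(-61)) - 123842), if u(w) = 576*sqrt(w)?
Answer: -27607025061 - 61407936*I*sqrt(609) ≈ -2.7607e+10 - 1.5154e+9*I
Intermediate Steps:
(258951 + u(-609))*((273 - 278*(-61)) - 123842) = (258951 + 576*sqrt(-609))*((273 - 278*(-61)) - 123842) = (258951 + 576*(I*sqrt(609)))*((273 + 16958) - 123842) = (258951 + 576*I*sqrt(609))*(17231 - 123842) = (258951 + 576*I*sqrt(609))*(-106611) = -27607025061 - 61407936*I*sqrt(609)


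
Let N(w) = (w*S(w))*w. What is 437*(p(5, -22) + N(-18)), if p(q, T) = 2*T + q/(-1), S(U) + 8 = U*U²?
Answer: -826895333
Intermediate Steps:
S(U) = -8 + U³ (S(U) = -8 + U*U² = -8 + U³)
p(q, T) = -q + 2*T (p(q, T) = 2*T + q*(-1) = 2*T - q = -q + 2*T)
N(w) = w²*(-8 + w³) (N(w) = (w*(-8 + w³))*w = w²*(-8 + w³))
437*(p(5, -22) + N(-18)) = 437*((-1*5 + 2*(-22)) + (-18)²*(-8 + (-18)³)) = 437*((-5 - 44) + 324*(-8 - 5832)) = 437*(-49 + 324*(-5840)) = 437*(-49 - 1892160) = 437*(-1892209) = -826895333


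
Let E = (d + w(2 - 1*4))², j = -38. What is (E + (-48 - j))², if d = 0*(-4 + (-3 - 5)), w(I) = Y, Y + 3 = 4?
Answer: 81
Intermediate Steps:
Y = 1 (Y = -3 + 4 = 1)
w(I) = 1
d = 0 (d = 0*(-4 - 8) = 0*(-12) = 0)
E = 1 (E = (0 + 1)² = 1² = 1)
(E + (-48 - j))² = (1 + (-48 - 1*(-38)))² = (1 + (-48 + 38))² = (1 - 10)² = (-9)² = 81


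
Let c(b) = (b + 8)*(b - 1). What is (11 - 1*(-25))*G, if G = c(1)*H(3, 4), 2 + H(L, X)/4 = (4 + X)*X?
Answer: 0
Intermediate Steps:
H(L, X) = -8 + 4*X*(4 + X) (H(L, X) = -8 + 4*((4 + X)*X) = -8 + 4*(X*(4 + X)) = -8 + 4*X*(4 + X))
c(b) = (-1 + b)*(8 + b) (c(b) = (8 + b)*(-1 + b) = (-1 + b)*(8 + b))
G = 0 (G = (-8 + 1² + 7*1)*(-8 + 4*4² + 16*4) = (-8 + 1 + 7)*(-8 + 4*16 + 64) = 0*(-8 + 64 + 64) = 0*120 = 0)
(11 - 1*(-25))*G = (11 - 1*(-25))*0 = (11 + 25)*0 = 36*0 = 0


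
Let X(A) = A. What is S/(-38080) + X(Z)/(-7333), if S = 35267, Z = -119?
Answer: -254081391/279240640 ≈ -0.90990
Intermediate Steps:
S/(-38080) + X(Z)/(-7333) = 35267/(-38080) - 119/(-7333) = 35267*(-1/38080) - 119*(-1/7333) = -35267/38080 + 119/7333 = -254081391/279240640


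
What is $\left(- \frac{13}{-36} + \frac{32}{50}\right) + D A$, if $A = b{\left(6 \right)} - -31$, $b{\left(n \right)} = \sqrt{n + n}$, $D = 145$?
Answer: $\frac{4046401}{900} + 290 \sqrt{3} \approx 4998.3$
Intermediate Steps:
$b{\left(n \right)} = \sqrt{2} \sqrt{n}$ ($b{\left(n \right)} = \sqrt{2 n} = \sqrt{2} \sqrt{n}$)
$A = 31 + 2 \sqrt{3}$ ($A = \sqrt{2} \sqrt{6} - -31 = 2 \sqrt{3} + 31 = 31 + 2 \sqrt{3} \approx 34.464$)
$\left(- \frac{13}{-36} + \frac{32}{50}\right) + D A = \left(- \frac{13}{-36} + \frac{32}{50}\right) + 145 \left(31 + 2 \sqrt{3}\right) = \left(\left(-13\right) \left(- \frac{1}{36}\right) + 32 \cdot \frac{1}{50}\right) + \left(4495 + 290 \sqrt{3}\right) = \left(\frac{13}{36} + \frac{16}{25}\right) + \left(4495 + 290 \sqrt{3}\right) = \frac{901}{900} + \left(4495 + 290 \sqrt{3}\right) = \frac{4046401}{900} + 290 \sqrt{3}$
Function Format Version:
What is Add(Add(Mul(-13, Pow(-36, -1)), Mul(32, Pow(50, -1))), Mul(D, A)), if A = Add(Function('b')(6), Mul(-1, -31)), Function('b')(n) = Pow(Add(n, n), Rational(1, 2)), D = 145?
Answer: Add(Rational(4046401, 900), Mul(290, Pow(3, Rational(1, 2)))) ≈ 4998.3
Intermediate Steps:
Function('b')(n) = Mul(Pow(2, Rational(1, 2)), Pow(n, Rational(1, 2))) (Function('b')(n) = Pow(Mul(2, n), Rational(1, 2)) = Mul(Pow(2, Rational(1, 2)), Pow(n, Rational(1, 2))))
A = Add(31, Mul(2, Pow(3, Rational(1, 2)))) (A = Add(Mul(Pow(2, Rational(1, 2)), Pow(6, Rational(1, 2))), Mul(-1, -31)) = Add(Mul(2, Pow(3, Rational(1, 2))), 31) = Add(31, Mul(2, Pow(3, Rational(1, 2)))) ≈ 34.464)
Add(Add(Mul(-13, Pow(-36, -1)), Mul(32, Pow(50, -1))), Mul(D, A)) = Add(Add(Mul(-13, Pow(-36, -1)), Mul(32, Pow(50, -1))), Mul(145, Add(31, Mul(2, Pow(3, Rational(1, 2)))))) = Add(Add(Mul(-13, Rational(-1, 36)), Mul(32, Rational(1, 50))), Add(4495, Mul(290, Pow(3, Rational(1, 2))))) = Add(Add(Rational(13, 36), Rational(16, 25)), Add(4495, Mul(290, Pow(3, Rational(1, 2))))) = Add(Rational(901, 900), Add(4495, Mul(290, Pow(3, Rational(1, 2))))) = Add(Rational(4046401, 900), Mul(290, Pow(3, Rational(1, 2))))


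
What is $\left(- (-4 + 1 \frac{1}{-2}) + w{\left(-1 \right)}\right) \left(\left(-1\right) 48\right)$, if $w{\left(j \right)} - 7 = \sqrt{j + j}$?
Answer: $-552 - 48 i \sqrt{2} \approx -552.0 - 67.882 i$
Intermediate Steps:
$w{\left(j \right)} = 7 + \sqrt{2} \sqrt{j}$ ($w{\left(j \right)} = 7 + \sqrt{j + j} = 7 + \sqrt{2 j} = 7 + \sqrt{2} \sqrt{j}$)
$\left(- (-4 + 1 \frac{1}{-2}) + w{\left(-1 \right)}\right) \left(\left(-1\right) 48\right) = \left(- (-4 + 1 \frac{1}{-2}) + \left(7 + \sqrt{2} \sqrt{-1}\right)\right) \left(\left(-1\right) 48\right) = \left(- (-4 + 1 \left(- \frac{1}{2}\right)) + \left(7 + \sqrt{2} i\right)\right) \left(-48\right) = \left(- (-4 - \frac{1}{2}) + \left(7 + i \sqrt{2}\right)\right) \left(-48\right) = \left(\left(-1\right) \left(- \frac{9}{2}\right) + \left(7 + i \sqrt{2}\right)\right) \left(-48\right) = \left(\frac{9}{2} + \left(7 + i \sqrt{2}\right)\right) \left(-48\right) = \left(\frac{23}{2} + i \sqrt{2}\right) \left(-48\right) = -552 - 48 i \sqrt{2}$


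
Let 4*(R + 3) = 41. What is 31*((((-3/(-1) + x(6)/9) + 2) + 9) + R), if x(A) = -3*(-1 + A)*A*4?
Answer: -2325/4 ≈ -581.25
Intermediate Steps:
R = 29/4 (R = -3 + (¼)*41 = -3 + 41/4 = 29/4 ≈ 7.2500)
x(A) = -12*A*(-1 + A) (x(A) = -3*A*(-1 + A)*4 = -12*A*(-1 + A))
31*((((-3/(-1) + x(6)/9) + 2) + 9) + R) = 31*((((-3/(-1) + (12*6*(1 - 1*6))/9) + 2) + 9) + 29/4) = 31*((((-3*(-1) + (12*6*(1 - 6))*(⅑)) + 2) + 9) + 29/4) = 31*((((3 + (12*6*(-5))*(⅑)) + 2) + 9) + 29/4) = 31*((((3 - 360*⅑) + 2) + 9) + 29/4) = 31*((((3 - 40) + 2) + 9) + 29/4) = 31*(((-37 + 2) + 9) + 29/4) = 31*((-35 + 9) + 29/4) = 31*(-26 + 29/4) = 31*(-75/4) = -2325/4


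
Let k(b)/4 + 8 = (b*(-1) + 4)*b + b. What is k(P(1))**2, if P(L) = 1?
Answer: 256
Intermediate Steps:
k(b) = -32 + 4*b + 4*b*(4 - b) (k(b) = -32 + 4*((b*(-1) + 4)*b + b) = -32 + 4*((-b + 4)*b + b) = -32 + 4*((4 - b)*b + b) = -32 + 4*(b*(4 - b) + b) = -32 + 4*(b + b*(4 - b)) = -32 + (4*b + 4*b*(4 - b)) = -32 + 4*b + 4*b*(4 - b))
k(P(1))**2 = (-32 - 4*1**2 + 20*1)**2 = (-32 - 4*1 + 20)**2 = (-32 - 4 + 20)**2 = (-16)**2 = 256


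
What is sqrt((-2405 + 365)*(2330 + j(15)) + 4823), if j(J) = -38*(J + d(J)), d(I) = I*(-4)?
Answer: I*sqrt(8236777) ≈ 2870.0*I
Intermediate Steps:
d(I) = -4*I
j(J) = 114*J (j(J) = -38*(J - 4*J) = -(-114)*J = 114*J)
sqrt((-2405 + 365)*(2330 + j(15)) + 4823) = sqrt((-2405 + 365)*(2330 + 114*15) + 4823) = sqrt(-2040*(2330 + 1710) + 4823) = sqrt(-2040*4040 + 4823) = sqrt(-8241600 + 4823) = sqrt(-8236777) = I*sqrt(8236777)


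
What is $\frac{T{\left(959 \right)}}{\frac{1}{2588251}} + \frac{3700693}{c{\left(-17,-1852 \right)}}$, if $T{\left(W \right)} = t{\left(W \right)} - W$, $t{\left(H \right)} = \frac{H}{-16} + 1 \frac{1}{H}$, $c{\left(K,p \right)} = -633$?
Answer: $- \frac{25615141217832755}{9712752} \approx -2.6373 \cdot 10^{9}$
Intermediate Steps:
$t{\left(H \right)} = \frac{1}{H} - \frac{H}{16}$ ($t{\left(H \right)} = H \left(- \frac{1}{16}\right) + \frac{1}{H} = - \frac{H}{16} + \frac{1}{H} = \frac{1}{H} - \frac{H}{16}$)
$T{\left(W \right)} = \frac{1}{W} - \frac{17 W}{16}$ ($T{\left(W \right)} = \left(\frac{1}{W} - \frac{W}{16}\right) - W = \frac{1}{W} - \frac{17 W}{16}$)
$\frac{T{\left(959 \right)}}{\frac{1}{2588251}} + \frac{3700693}{c{\left(-17,-1852 \right)}} = \frac{\frac{1}{959} - \frac{16303}{16}}{\frac{1}{2588251}} + \frac{3700693}{-633} = \left(\frac{1}{959} - \frac{16303}{16}\right) \frac{1}{\frac{1}{2588251}} + 3700693 \left(- \frac{1}{633}\right) = \left(- \frac{15634561}{15344}\right) 2588251 - \frac{3700693}{633} = - \frac{40466168142811}{15344} - \frac{3700693}{633} = - \frac{25615141217832755}{9712752}$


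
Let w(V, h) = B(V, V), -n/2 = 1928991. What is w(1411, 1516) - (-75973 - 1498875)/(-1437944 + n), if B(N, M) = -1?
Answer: -3435387/2647963 ≈ -1.2974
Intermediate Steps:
n = -3857982 (n = -2*1928991 = -3857982)
w(V, h) = -1
w(1411, 1516) - (-75973 - 1498875)/(-1437944 + n) = -1 - (-75973 - 1498875)/(-1437944 - 3857982) = -1 - (-1574848)/(-5295926) = -1 - (-1574848)*(-1)/5295926 = -1 - 1*787424/2647963 = -1 - 787424/2647963 = -3435387/2647963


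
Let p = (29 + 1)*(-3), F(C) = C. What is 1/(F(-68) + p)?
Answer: -1/158 ≈ -0.0063291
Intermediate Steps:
p = -90 (p = 30*(-3) = -90)
1/(F(-68) + p) = 1/(-68 - 90) = 1/(-158) = -1/158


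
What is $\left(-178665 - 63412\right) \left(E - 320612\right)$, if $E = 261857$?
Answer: $14223234135$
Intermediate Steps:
$\left(-178665 - 63412\right) \left(E - 320612\right) = \left(-178665 - 63412\right) \left(261857 - 320612\right) = \left(-242077\right) \left(-58755\right) = 14223234135$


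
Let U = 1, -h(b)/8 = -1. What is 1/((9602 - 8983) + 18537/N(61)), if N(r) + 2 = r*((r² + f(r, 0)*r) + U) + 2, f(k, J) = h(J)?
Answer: 256810/158983927 ≈ 0.0016153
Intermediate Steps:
h(b) = 8 (h(b) = -8*(-1) = 8)
f(k, J) = 8
N(r) = r*(1 + r² + 8*r) (N(r) = -2 + (r*((r² + 8*r) + 1) + 2) = -2 + (r*(1 + r² + 8*r) + 2) = -2 + (2 + r*(1 + r² + 8*r)) = r*(1 + r² + 8*r))
1/((9602 - 8983) + 18537/N(61)) = 1/((9602 - 8983) + 18537/((61*(1 + 61² + 8*61)))) = 1/(619 + 18537/((61*(1 + 3721 + 488)))) = 1/(619 + 18537/((61*4210))) = 1/(619 + 18537/256810) = 1/(158983927/256810) = 256810/158983927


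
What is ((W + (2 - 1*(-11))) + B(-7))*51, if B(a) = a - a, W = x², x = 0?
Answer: 663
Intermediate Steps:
W = 0 (W = 0² = 0)
B(a) = 0
((W + (2 - 1*(-11))) + B(-7))*51 = ((0 + (2 - 1*(-11))) + 0)*51 = ((0 + (2 + 11)) + 0)*51 = ((0 + 13) + 0)*51 = (13 + 0)*51 = 13*51 = 663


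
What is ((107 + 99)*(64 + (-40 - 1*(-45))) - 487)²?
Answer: 188430529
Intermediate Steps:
((107 + 99)*(64 + (-40 - 1*(-45))) - 487)² = (206*(64 + (-40 + 45)) - 487)² = (206*(64 + 5) - 487)² = (206*69 - 487)² = (14214 - 487)² = 13727² = 188430529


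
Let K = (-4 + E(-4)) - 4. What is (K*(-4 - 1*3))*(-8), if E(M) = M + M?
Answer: -896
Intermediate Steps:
E(M) = 2*M
K = -16 (K = (-4 + 2*(-4)) - 4 = (-4 - 8) - 4 = -12 - 4 = -16)
(K*(-4 - 1*3))*(-8) = -16*(-4 - 1*3)*(-8) = -16*(-4 - 3)*(-8) = -16*(-7)*(-8) = 112*(-8) = -896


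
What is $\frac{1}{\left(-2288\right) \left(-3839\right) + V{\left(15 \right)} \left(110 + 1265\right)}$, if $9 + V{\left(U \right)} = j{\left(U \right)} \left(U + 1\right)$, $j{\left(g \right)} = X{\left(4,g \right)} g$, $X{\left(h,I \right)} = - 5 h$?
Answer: $\frac{1}{2171257} \approx 4.6056 \cdot 10^{-7}$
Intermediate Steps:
$j{\left(g \right)} = - 20 g$ ($j{\left(g \right)} = \left(-5\right) 4 g = - 20 g$)
$V{\left(U \right)} = -9 - 20 U \left(1 + U\right)$ ($V{\left(U \right)} = -9 + - 20 U \left(U + 1\right) = -9 + - 20 U \left(1 + U\right) = -9 - 20 U \left(1 + U\right)$)
$\frac{1}{\left(-2288\right) \left(-3839\right) + V{\left(15 \right)} \left(110 + 1265\right)} = \frac{1}{\left(-2288\right) \left(-3839\right) + \left(-9 - 300 - 20 \cdot 15^{2}\right) \left(110 + 1265\right)} = \frac{1}{8783632 + \left(-9 - 300 - 4500\right) 1375} = \frac{1}{8783632 - 6612375} = \frac{1}{2171257}$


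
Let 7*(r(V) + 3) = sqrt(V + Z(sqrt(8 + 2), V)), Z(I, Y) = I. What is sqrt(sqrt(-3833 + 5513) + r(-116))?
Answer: sqrt(-147 + 196*sqrt(105) + 7*I*sqrt(116 - sqrt(10)))/7 ≈ 6.1646 + 0.12308*I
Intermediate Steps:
r(V) = -3 + sqrt(V + sqrt(10))/7 (r(V) = -3 + sqrt(V + sqrt(8 + 2))/7 = -3 + sqrt(V + sqrt(10))/7)
sqrt(sqrt(-3833 + 5513) + r(-116)) = sqrt(sqrt(-3833 + 5513) + (-3 + sqrt(-116 + sqrt(10))/7)) = sqrt(sqrt(1680) + (-3 + sqrt(-116 + sqrt(10))/7)) = sqrt(4*sqrt(105) + (-3 + sqrt(-116 + sqrt(10))/7)) = sqrt(-3 + 4*sqrt(105) + sqrt(-116 + sqrt(10))/7)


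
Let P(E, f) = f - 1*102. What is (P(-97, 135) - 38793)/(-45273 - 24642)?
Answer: 2584/4661 ≈ 0.55439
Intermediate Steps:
P(E, f) = -102 + f (P(E, f) = f - 102 = -102 + f)
(P(-97, 135) - 38793)/(-45273 - 24642) = ((-102 + 135) - 38793)/(-45273 - 24642) = (33 - 38793)/(-69915) = -38760*(-1/69915) = 2584/4661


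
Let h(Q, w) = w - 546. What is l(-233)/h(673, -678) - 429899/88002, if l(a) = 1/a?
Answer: -756812763/154922632 ≈ -4.8851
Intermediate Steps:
h(Q, w) = -546 + w
l(-233)/h(673, -678) - 429899/88002 = 1/((-233)*(-546 - 678)) - 429899/88002 = -1/233/(-1224) - 429899*1/88002 = -1/233*(-1/1224) - 429899/88002 = 1/285192 - 429899/88002 = -756812763/154922632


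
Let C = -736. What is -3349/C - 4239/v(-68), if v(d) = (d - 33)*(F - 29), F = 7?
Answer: 2160787/817696 ≈ 2.6425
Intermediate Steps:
v(d) = 726 - 22*d (v(d) = (d - 33)*(7 - 29) = (-33 + d)*(-22) = 726 - 22*d)
-3349/C - 4239/v(-68) = -3349/(-736) - 4239/(726 - 22*(-68)) = -3349*(-1/736) - 4239/(726 + 1496) = 3349/736 - 4239/2222 = 2160787/817696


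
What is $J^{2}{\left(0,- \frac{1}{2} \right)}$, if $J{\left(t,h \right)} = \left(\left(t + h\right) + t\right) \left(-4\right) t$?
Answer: $0$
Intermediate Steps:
$J{\left(t,h \right)} = t \left(- 8 t - 4 h\right)$ ($J{\left(t,h \right)} = \left(\left(h + t\right) + t\right) \left(-4\right) t = \left(h + 2 t\right) \left(-4\right) t = \left(- 8 t - 4 h\right) t = t \left(- 8 t - 4 h\right)$)
$J^{2}{\left(0,- \frac{1}{2} \right)} = \left(\left(-4\right) 0 \left(- \frac{1}{2} + 2 \cdot 0\right)\right)^{2} = \left(\left(-4\right) 0 \left(\left(-1\right) \frac{1}{2} + 0\right)\right)^{2} = \left(\left(-4\right) 0 \left(- \frac{1}{2} + 0\right)\right)^{2} = \left(\left(-4\right) 0 \left(- \frac{1}{2}\right)\right)^{2} = 0^{2} = 0$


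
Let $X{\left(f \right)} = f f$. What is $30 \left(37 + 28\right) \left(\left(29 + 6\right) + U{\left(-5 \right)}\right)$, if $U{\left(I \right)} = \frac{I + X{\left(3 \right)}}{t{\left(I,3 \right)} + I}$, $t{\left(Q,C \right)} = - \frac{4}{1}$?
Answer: $\frac{202150}{3} \approx 67383.0$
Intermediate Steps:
$t{\left(Q,C \right)} = -4$ ($t{\left(Q,C \right)} = \left(-4\right) 1 = -4$)
$X{\left(f \right)} = f^{2}$
$U{\left(I \right)} = \frac{9 + I}{-4 + I}$ ($U{\left(I \right)} = \frac{I + 3^{2}}{-4 + I} = \frac{I + 9}{-4 + I} = \frac{9 + I}{-4 + I}$)
$30 \left(37 + 28\right) \left(\left(29 + 6\right) + U{\left(-5 \right)}\right) = 30 \left(37 + 28\right) \left(\left(29 + 6\right) + \frac{9 - 5}{-4 - 5}\right) = 30 \cdot 65 \left(35 + \frac{1}{-9} \cdot 4\right) = 1950 \left(35 - \frac{4}{9}\right) = 1950 \cdot \frac{311}{9} = \frac{202150}{3}$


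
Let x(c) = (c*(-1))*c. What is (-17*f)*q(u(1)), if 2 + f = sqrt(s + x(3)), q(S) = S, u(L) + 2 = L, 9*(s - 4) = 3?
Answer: -34 + 17*I*sqrt(42)/3 ≈ -34.0 + 36.724*I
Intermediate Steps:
s = 13/3 (s = 4 + (1/9)*3 = 4 + 1/3 = 13/3 ≈ 4.3333)
x(c) = -c**2 (x(c) = (-c)*c = -c**2)
u(L) = -2 + L
f = -2 + I*sqrt(42)/3 (f = -2 + sqrt(13/3 - 1*3**2) = -2 + sqrt(13/3 - 1*9) = -2 + sqrt(13/3 - 9) = -2 + sqrt(-14/3) = -2 + I*sqrt(42)/3 ≈ -2.0 + 2.1602*I)
(-17*f)*q(u(1)) = (-17*(-2 + I*sqrt(42)/3))*(-2 + 1) = (34 - 17*I*sqrt(42)/3)*(-1) = -34 + 17*I*sqrt(42)/3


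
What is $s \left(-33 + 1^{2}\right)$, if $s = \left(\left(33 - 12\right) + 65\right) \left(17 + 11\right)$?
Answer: $-77056$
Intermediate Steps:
$s = 2408$ ($s = \left(21 + 65\right) 28 = 86 \cdot 28 = 2408$)
$s \left(-33 + 1^{2}\right) = 2408 \left(-33 + 1^{2}\right) = 2408 \left(-33 + 1\right) = 2408 \left(-32\right) = -77056$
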